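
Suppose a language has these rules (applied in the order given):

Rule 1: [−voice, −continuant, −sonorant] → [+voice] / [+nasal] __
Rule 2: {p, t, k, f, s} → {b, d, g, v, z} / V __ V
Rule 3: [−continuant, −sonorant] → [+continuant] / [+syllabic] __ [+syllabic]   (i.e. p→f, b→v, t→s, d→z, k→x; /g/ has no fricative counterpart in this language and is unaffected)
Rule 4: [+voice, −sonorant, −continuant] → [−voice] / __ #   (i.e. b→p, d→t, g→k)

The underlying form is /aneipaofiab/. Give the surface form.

Rule 1 (post-nasal voicing): no segment meets the environment; /aneipaofiab/ is unchanged.
Rule 2 (intervocalic voicing): /p/ is a voiceless obstruent between vowels /i/ and /a/, so it voices to [b]. /f/ is a voiceless obstruent between vowels /o/ and /i/, so it voices to [v]. /aneipaofiab/ → aneibaoviab.
Rule 3 (intervocalic spirantization): /b/ is a stop between vowels /i/ and /a/, so it spirantizes to the fricative [v]. /aneibaoviab/ → aneivaoviab.
Rule 4 (final devoicing): /b/ is a voiced stop in word-final position, so it devoices to [p]. /aneivaoviab/ → aneivaoviap.

aneivaoviap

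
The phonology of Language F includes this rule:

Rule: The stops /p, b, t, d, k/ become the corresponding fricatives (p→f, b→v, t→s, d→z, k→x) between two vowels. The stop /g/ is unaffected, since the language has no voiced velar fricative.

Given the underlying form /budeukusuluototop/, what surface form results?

Scanning /budeukusuluototop/: /b/ at position 1 is not in the conditioning environment; /d/ is a stop between vowels /u/ and /e/, so it spirantizes to the fricative [z]; /k/ is a stop between vowels /u/ and /u/, so it spirantizes to the fricative [x]; /t/ is a stop between vowels /o/ and /o/, so it spirantizes to the fricative [s]; /t/ is a stop between vowels /o/ and /o/, so it spirantizes to the fricative [s]; /p/ at position 17 is not in the conditioning environment.
Result: [buzeuxusuluososop].

buzeuxusuluososop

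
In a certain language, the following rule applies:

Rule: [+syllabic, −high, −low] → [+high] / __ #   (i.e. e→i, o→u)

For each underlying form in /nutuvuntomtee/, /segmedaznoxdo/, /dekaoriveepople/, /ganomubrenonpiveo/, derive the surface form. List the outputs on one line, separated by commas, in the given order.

nutuvuntomtei, segmedaznoxdu, dekaoriveepopli, ganomubrenonpiveu

/nutuvuntomtee/: /e/ is a mid vowel in word-final position, so it raises to [i]. → [nutuvuntomtei].
/segmedaznoxdo/: /o/ is a mid vowel in word-final position, so it raises to [u]. → [segmedaznoxdu].
/dekaoriveepople/: /e/ is a mid vowel in word-final position, so it raises to [i]. → [dekaoriveepopli].
/ganomubrenonpiveo/: /o/ is a mid vowel in word-final position, so it raises to [u]. → [ganomubrenonpiveu].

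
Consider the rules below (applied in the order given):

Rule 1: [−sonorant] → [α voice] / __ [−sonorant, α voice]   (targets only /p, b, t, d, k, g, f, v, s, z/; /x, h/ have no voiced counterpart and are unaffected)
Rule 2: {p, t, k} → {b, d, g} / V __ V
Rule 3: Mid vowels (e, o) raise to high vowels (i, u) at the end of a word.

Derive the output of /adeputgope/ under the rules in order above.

adebudgobi

Rule 1 (regressive voicing assimilation): /t/ precedes the voiced obstruent /g/, so it voices to [d] by assimilation. /adeputgope/ → adepudgope.
Rule 2 (intervocalic voicing): /p/ is a voiceless stop between vowels /e/ and /u/, so it voices to [b]. /p/ is a voiceless stop between vowels /o/ and /e/, so it voices to [b]. /adepudgope/ → adebudgobe.
Rule 3 (final vowel raising): /e/ is a mid vowel in word-final position, so it raises to [i]. /adebudgobe/ → adebudgobi.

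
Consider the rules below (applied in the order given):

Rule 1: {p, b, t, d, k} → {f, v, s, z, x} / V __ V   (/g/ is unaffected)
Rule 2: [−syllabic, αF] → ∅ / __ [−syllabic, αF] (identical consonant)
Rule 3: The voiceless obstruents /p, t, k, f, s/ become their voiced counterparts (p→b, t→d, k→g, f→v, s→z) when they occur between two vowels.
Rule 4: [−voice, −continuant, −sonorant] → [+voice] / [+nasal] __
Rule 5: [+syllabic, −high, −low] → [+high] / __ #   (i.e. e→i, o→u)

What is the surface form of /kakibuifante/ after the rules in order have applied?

kaxivuivandi

Rule 1 (intervocalic spirantization): /k/ is a stop between vowels /a/ and /i/, so it spirantizes to the fricative [x]. /b/ is a stop between vowels /i/ and /u/, so it spirantizes to the fricative [v]. /kakibuifante/ → kaxivuifante.
Rule 2 (degemination): no segment meets the environment; /kaxivuifante/ is unchanged.
Rule 3 (intervocalic voicing): /f/ is a voiceless obstruent between vowels /i/ and /a/, so it voices to [v]. /kaxivuifante/ → kaxivuivante.
Rule 4 (post-nasal voicing): /t/ is a voiceless stop immediately after the nasal /n/, so it voices to [d]. /kaxivuivante/ → kaxivuivande.
Rule 5 (final vowel raising): /e/ is a mid vowel in word-final position, so it raises to [i]. /kaxivuivande/ → kaxivuivandi.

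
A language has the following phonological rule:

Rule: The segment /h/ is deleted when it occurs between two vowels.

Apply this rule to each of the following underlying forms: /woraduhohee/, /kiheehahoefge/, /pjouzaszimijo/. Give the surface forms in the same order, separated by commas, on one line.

/woraduhohee/: /h/ occurs between vowels /u/ and /o/, so it deletes. /h/ occurs between vowels /o/ and /e/, so it deletes. → [woraduoee].
/kiheehahoefge/: /h/ occurs between vowels /i/ and /e/, so it deletes. /h/ occurs between vowels /e/ and /a/, so it deletes. /h/ occurs between vowels /a/ and /o/, so it deletes. → [kieeaoefge].
/pjouzaszimijo/: the rule's environment is not met; surfaces unchanged as [pjouzaszimijo].

woraduoee, kieeaoefge, pjouzaszimijo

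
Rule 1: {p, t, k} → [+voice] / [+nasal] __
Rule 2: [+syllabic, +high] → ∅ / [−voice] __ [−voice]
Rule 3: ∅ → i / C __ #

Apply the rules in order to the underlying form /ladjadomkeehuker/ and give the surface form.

Rule 1 (post-nasal voicing): /k/ is a voiceless stop immediately after the nasal /m/, so it voices to [g]. /ladjadomkeehuker/ → ladjadomgeehuker.
Rule 2 (high vowel syncope): /u/ is a high vowel flanked by voiceless consonants /h/ and /k/, so it deletes. /ladjadomgeehuker/ → ladjadomgeehker.
Rule 3 (final i-epenthesis): the form ends in the consonant /r/, so [i] is inserted word-finally. /ladjadomgeehker/ → ladjadomgeehkeri.

ladjadomgeehkeri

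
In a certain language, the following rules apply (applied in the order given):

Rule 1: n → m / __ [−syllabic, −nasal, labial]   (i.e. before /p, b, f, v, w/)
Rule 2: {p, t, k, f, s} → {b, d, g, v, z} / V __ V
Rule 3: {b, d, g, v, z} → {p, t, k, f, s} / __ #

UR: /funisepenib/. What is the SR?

Rule 1 (nasal place assimilation): no segment meets the environment; /funisepenib/ is unchanged.
Rule 2 (intervocalic voicing): /s/ is a voiceless obstruent between vowels /i/ and /e/, so it voices to [z]. /p/ is a voiceless obstruent between vowels /e/ and /e/, so it voices to [b]. /funisepenib/ → funizebenib.
Rule 3 (final devoicing): /b/ is a voiced obstruent in word-final position, so it devoices to [p]. /funizebenib/ → funizebenip.

funizebenip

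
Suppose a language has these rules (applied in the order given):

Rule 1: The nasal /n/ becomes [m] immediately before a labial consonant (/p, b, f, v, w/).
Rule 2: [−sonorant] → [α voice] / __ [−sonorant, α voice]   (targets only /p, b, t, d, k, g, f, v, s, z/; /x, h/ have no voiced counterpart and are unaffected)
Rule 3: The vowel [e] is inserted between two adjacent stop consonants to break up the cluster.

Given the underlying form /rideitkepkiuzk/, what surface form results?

rideitekepekiusk

Rule 1 (nasal place assimilation): no segment meets the environment; /rideitkepkiuzk/ is unchanged.
Rule 2 (regressive voicing assimilation): /z/ precedes the voiceless obstruent /k/, so it devoices to [s] by assimilation. /rideitkepkiuzk/ → rideitkepkiusk.
Rule 3 (stop-cluster e-epenthesis): /t/ and /k/ form a stop–stop cluster, so [e] is inserted between them. /p/ and /k/ form a stop–stop cluster, so [e] is inserted between them. /rideitkepkiusk/ → rideitekepekiusk.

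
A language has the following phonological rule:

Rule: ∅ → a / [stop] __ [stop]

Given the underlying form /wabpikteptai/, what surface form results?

/b/ and /p/ form a stop–stop cluster, so [a] is inserted between them.
/k/ and /t/ form a stop–stop cluster, so [a] is inserted between them.
/p/ and /t/ form a stop–stop cluster, so [a] is inserted between them.
Surface form: [wabapikatepatai].

wabapikatepatai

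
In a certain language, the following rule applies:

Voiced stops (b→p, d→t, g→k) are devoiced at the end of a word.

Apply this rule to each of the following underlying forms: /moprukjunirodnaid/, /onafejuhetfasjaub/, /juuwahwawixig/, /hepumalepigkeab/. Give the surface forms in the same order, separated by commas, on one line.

/moprukjunirodnaid/: /d/ is a voiced stop in word-final position, so it devoices to [t]. → [moprukjunirodnait].
/onafejuhetfasjaub/: /b/ is a voiced stop in word-final position, so it devoices to [p]. → [onafejuhetfasjaup].
/juuwahwawixig/: /g/ is a voiced stop in word-final position, so it devoices to [k]. → [juuwahwawixik].
/hepumalepigkeab/: /b/ is a voiced stop in word-final position, so it devoices to [p]. → [hepumalepigkeap].

moprukjunirodnait, onafejuhetfasjaup, juuwahwawixik, hepumalepigkeap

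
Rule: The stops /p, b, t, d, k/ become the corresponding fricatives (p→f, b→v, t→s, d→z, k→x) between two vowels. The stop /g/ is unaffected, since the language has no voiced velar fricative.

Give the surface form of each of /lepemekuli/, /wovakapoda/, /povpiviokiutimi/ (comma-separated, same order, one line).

lefemexuli, wovaxafoza, povpivioxiusimi

/lepemekuli/: /p/ is a stop between vowels /e/ and /e/, so it spirantizes to the fricative [f]. /k/ is a stop between vowels /e/ and /u/, so it spirantizes to the fricative [x]. → [lefemexuli].
/wovakapoda/: /k/ is a stop between vowels /a/ and /a/, so it spirantizes to the fricative [x]. /p/ is a stop between vowels /a/ and /o/, so it spirantizes to the fricative [f]. /d/ is a stop between vowels /o/ and /a/, so it spirantizes to the fricative [z]. → [wovaxafoza].
/povpiviokiutimi/: /k/ is a stop between vowels /o/ and /i/, so it spirantizes to the fricative [x]. /t/ is a stop between vowels /u/ and /i/, so it spirantizes to the fricative [s]. → [povpivioxiusimi].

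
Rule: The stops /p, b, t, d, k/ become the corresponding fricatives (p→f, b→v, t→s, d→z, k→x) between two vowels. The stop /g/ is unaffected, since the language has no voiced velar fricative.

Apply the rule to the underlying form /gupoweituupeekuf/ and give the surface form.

/p/ is a stop between vowels /u/ and /o/, so it spirantizes to the fricative [f].
/t/ is a stop between vowels /i/ and /u/, so it spirantizes to the fricative [s].
/p/ is a stop between vowels /u/ and /e/, so it spirantizes to the fricative [f].
/k/ is a stop between vowels /e/ and /u/, so it spirantizes to the fricative [x].
Surface form: [gufoweisuufeexuf].

gufoweisuufeexuf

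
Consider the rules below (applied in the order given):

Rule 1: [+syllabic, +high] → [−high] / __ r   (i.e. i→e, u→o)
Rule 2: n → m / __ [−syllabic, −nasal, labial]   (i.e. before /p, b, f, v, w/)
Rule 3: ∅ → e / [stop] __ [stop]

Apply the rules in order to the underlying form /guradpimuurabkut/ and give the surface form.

Rule 1 (pre-rhotic lowering): /u/ is a high vowel immediately before /r/, so it lowers to [o]. /u/ is a high vowel immediately before /r/, so it lowers to [o]. /guradpimuurabkut/ → goradpimuorabkut.
Rule 2 (nasal place assimilation): no segment meets the environment; /goradpimuorabkut/ is unchanged.
Rule 3 (stop-cluster e-epenthesis): /d/ and /p/ form a stop–stop cluster, so [e] is inserted between them. /b/ and /k/ form a stop–stop cluster, so [e] is inserted between them. /goradpimuorabkut/ → goradepimuorabekut.

goradepimuorabekut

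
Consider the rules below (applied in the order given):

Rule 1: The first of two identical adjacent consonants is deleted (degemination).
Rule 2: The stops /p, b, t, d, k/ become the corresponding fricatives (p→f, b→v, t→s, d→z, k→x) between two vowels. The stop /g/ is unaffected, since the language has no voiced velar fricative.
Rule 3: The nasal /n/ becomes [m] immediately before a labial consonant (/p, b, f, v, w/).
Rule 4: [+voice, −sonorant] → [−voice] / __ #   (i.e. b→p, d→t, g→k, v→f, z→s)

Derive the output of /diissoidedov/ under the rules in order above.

Rule 1 (degemination): /ss/ is a geminate; the first /s/ deletes. /diissoidedov/ → diisoidedov.
Rule 2 (intervocalic spirantization): /d/ is a stop between vowels /i/ and /e/, so it spirantizes to the fricative [z]. /d/ is a stop between vowels /e/ and /o/, so it spirantizes to the fricative [z]. /diisoidedov/ → diisoizezov.
Rule 3 (nasal place assimilation): no segment meets the environment; /diisoizezov/ is unchanged.
Rule 4 (final devoicing): /v/ is a voiced obstruent in word-final position, so it devoices to [f]. /diisoizezov/ → diisoizezof.

diisoizezof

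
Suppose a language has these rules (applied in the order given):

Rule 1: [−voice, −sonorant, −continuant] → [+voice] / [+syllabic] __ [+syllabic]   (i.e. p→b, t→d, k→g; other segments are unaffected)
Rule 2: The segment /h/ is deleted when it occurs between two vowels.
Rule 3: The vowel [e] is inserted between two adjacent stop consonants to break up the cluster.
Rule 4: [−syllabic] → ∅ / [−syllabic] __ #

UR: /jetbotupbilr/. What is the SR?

Rule 1 (intervocalic voicing): /t/ is a voiceless stop between vowels /o/ and /u/, so it voices to [d]. /jetbotupbilr/ → jetbodupbilr.
Rule 2 (intervocalic h-deletion): no segment meets the environment; /jetbodupbilr/ is unchanged.
Rule 3 (stop-cluster e-epenthesis): /t/ and /b/ form a stop–stop cluster, so [e] is inserted between them. /p/ and /b/ form a stop–stop cluster, so [e] is inserted between them. /jetbodupbilr/ → jetebodupebilr.
Rule 4 (final cluster simplification): /r/ is the second consonant of a word-final cluster /lr/, so it deletes. /jetebodupebilr/ → jetebodupebil.

jetebodupebil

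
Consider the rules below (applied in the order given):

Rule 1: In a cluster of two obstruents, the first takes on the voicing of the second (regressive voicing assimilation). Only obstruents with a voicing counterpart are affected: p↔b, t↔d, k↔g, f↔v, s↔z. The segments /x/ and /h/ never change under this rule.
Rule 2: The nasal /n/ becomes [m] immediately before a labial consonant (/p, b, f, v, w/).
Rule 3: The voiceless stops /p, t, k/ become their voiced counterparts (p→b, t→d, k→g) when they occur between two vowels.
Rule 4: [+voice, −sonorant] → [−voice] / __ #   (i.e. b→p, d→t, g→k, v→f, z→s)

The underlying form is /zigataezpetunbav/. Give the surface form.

Rule 1 (regressive voicing assimilation): /z/ precedes the voiceless obstruent /p/, so it devoices to [s] by assimilation. /zigataezpetunbav/ → zigataespetunbav.
Rule 2 (nasal place assimilation): /n/ precedes the labial consonant /b/, so it assimilates in place to [m]. /zigataespetunbav/ → zigataespetumbav.
Rule 3 (intervocalic voicing): /t/ is a voiceless stop between vowels /a/ and /a/, so it voices to [d]. /t/ is a voiceless stop between vowels /e/ and /u/, so it voices to [d]. /zigataespetumbav/ → zigadaespedumbav.
Rule 4 (final devoicing): /v/ is a voiced obstruent in word-final position, so it devoices to [f]. /zigadaespedumbav/ → zigadaespedumbaf.

zigadaespedumbaf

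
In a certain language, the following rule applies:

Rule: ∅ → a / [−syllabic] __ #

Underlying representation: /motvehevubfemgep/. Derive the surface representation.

motvehevubfemgepa

the form ends in the consonant /p/, so [a] is inserted word-finally.
Surface form: [motvehevubfemgepa].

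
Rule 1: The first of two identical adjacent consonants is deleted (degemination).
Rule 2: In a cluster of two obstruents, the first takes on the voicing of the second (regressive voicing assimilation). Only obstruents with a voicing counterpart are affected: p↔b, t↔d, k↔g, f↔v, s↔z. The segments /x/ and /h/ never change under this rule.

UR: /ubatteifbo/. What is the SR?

ubateivbo

Rule 1 (degemination): /tt/ is a geminate; the first /t/ deletes. /ubatteifbo/ → ubateifbo.
Rule 2 (regressive voicing assimilation): /f/ precedes the voiced obstruent /b/, so it voices to [v] by assimilation. /ubateifbo/ → ubateivbo.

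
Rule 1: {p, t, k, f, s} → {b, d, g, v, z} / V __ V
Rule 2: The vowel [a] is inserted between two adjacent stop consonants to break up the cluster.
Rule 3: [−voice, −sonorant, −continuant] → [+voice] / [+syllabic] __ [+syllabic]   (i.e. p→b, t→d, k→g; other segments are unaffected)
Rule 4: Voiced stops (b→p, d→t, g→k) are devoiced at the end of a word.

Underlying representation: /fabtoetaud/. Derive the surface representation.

fabadoedaut

Rule 1 (intervocalic voicing): /t/ is a voiceless obstruent between vowels /e/ and /a/, so it voices to [d]. /fabtoetaud/ → fabtoedaud.
Rule 2 (stop-cluster a-epenthesis): /b/ and /t/ form a stop–stop cluster, so [a] is inserted between them. /fabtoedaud/ → fabatoedaud.
Rule 3 (intervocalic voicing): /t/ is a voiceless stop between vowels /a/ and /o/, so it voices to [d]. /fabatoedaud/ → fabadoedaud.
Rule 4 (final devoicing): /d/ is a voiced stop in word-final position, so it devoices to [t]. /fabadoedaud/ → fabadoedaut.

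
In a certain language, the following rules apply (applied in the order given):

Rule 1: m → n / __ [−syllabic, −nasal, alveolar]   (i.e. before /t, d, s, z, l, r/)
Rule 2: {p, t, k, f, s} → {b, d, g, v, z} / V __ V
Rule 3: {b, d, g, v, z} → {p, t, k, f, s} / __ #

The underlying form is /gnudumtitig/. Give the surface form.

gnuduntidik

Rule 1 (nasal place assimilation): /m/ precedes the alveolar consonant /t/, so it assimilates in place to [n]. /gnudumtitig/ → gnuduntitig.
Rule 2 (intervocalic voicing): /t/ is a voiceless obstruent between vowels /i/ and /i/, so it voices to [d]. /gnuduntitig/ → gnuduntidig.
Rule 3 (final devoicing): /g/ is a voiced obstruent in word-final position, so it devoices to [k]. /gnuduntidig/ → gnuduntidik.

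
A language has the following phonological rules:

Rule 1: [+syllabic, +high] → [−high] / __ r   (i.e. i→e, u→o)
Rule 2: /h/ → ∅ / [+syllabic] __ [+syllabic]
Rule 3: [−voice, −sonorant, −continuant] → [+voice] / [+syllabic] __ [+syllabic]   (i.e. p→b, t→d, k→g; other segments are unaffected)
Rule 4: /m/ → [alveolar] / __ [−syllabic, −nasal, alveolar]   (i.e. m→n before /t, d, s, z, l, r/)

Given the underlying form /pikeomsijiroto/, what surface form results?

pigeonsijerodo

Rule 1 (pre-rhotic lowering): /i/ is a high vowel immediately before /r/, so it lowers to [e]. /pikeomsijiroto/ → pikeomsijeroto.
Rule 2 (intervocalic h-deletion): no segment meets the environment; /pikeomsijeroto/ is unchanged.
Rule 3 (intervocalic voicing): /k/ is a voiceless stop between vowels /i/ and /e/, so it voices to [g]. /t/ is a voiceless stop between vowels /o/ and /o/, so it voices to [d]. /pikeomsijeroto/ → pigeomsijerodo.
Rule 4 (nasal place assimilation): /m/ precedes the alveolar consonant /s/, so it assimilates in place to [n]. /pigeomsijerodo/ → pigeonsijerodo.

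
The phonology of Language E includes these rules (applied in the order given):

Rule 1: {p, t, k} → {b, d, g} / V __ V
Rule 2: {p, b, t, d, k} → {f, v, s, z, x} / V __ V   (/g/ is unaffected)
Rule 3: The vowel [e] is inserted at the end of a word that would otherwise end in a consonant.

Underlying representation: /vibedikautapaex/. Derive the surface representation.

Rule 1 (intervocalic voicing): /k/ is a voiceless stop between vowels /i/ and /a/, so it voices to [g]. /t/ is a voiceless stop between vowels /u/ and /a/, so it voices to [d]. /p/ is a voiceless stop between vowels /a/ and /a/, so it voices to [b]. /vibedikautapaex/ → vibedigaudabaex.
Rule 2 (intervocalic spirantization): /b/ is a stop between vowels /i/ and /e/, so it spirantizes to the fricative [v]. /d/ is a stop between vowels /e/ and /i/, so it spirantizes to the fricative [z]. /d/ is a stop between vowels /u/ and /a/, so it spirantizes to the fricative [z]. /b/ is a stop between vowels /a/ and /a/, so it spirantizes to the fricative [v]. /vibedigaudabaex/ → vivezigauzavaex.
Rule 3 (final e-epenthesis): the form ends in the consonant /x/, so [e] is inserted word-finally. /vivezigauzavaex/ → vivezigauzavaexe.

vivezigauzavaexe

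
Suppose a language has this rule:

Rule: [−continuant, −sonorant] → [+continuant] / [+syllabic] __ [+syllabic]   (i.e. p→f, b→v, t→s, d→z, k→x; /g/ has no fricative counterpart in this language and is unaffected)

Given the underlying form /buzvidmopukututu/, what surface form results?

buzvidmofuxususu

Scanning /buzvidmopukututu/: /b/ at position 1 is not in the conditioning environment; /d/ at position 6 is not in the conditioning environment; /p/ is a stop between vowels /o/ and /u/, so it spirantizes to the fricative [f]; /k/ is a stop between vowels /u/ and /u/, so it spirantizes to the fricative [x]; /t/ is a stop between vowels /u/ and /u/, so it spirantizes to the fricative [s]; /t/ is a stop between vowels /u/ and /u/, so it spirantizes to the fricative [s].
Result: [buzvidmofuxususu].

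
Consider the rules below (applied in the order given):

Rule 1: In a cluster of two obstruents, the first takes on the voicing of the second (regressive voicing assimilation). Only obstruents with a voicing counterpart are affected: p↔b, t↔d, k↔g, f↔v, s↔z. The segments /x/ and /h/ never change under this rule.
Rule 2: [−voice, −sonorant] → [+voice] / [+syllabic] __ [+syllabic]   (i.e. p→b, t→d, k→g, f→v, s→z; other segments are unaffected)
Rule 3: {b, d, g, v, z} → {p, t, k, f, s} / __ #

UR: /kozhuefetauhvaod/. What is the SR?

Rule 1 (regressive voicing assimilation): /z/ precedes the voiceless obstruent /h/, so it devoices to [s] by assimilation. /kozhuefetauhvaod/ → koshuefetauhvaod.
Rule 2 (intervocalic voicing): /f/ is a voiceless obstruent between vowels /e/ and /e/, so it voices to [v]. /t/ is a voiceless obstruent between vowels /e/ and /a/, so it voices to [d]. /koshuefetauhvaod/ → koshuevedauhvaod.
Rule 3 (final devoicing): /d/ is a voiced obstruent in word-final position, so it devoices to [t]. /koshuevedauhvaod/ → koshuevedauhvaot.

koshuevedauhvaot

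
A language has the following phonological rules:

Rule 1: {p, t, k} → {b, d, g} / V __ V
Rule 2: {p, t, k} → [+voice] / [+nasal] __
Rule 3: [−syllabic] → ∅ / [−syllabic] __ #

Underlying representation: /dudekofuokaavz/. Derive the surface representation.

Rule 1 (intervocalic voicing): /k/ is a voiceless stop between vowels /e/ and /o/, so it voices to [g]. /k/ is a voiceless stop between vowels /o/ and /a/, so it voices to [g]. /dudekofuokaavz/ → dudegofuogaavz.
Rule 2 (post-nasal voicing): no segment meets the environment; /dudegofuogaavz/ is unchanged.
Rule 3 (final cluster simplification): /z/ is the second consonant of a word-final cluster /vz/, so it deletes. /dudegofuogaavz/ → dudegofuogaav.

dudegofuogaav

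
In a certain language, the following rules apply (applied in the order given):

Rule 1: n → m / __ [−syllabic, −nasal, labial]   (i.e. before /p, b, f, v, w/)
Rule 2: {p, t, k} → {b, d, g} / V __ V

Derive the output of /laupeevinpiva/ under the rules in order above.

laubeevimpiva

Rule 1 (nasal place assimilation): /n/ precedes the labial consonant /p/, so it assimilates in place to [m]. /laupeevinpiva/ → laupeevimpiva.
Rule 2 (intervocalic voicing): /p/ is a voiceless stop between vowels /u/ and /e/, so it voices to [b]. /laupeevimpiva/ → laubeevimpiva.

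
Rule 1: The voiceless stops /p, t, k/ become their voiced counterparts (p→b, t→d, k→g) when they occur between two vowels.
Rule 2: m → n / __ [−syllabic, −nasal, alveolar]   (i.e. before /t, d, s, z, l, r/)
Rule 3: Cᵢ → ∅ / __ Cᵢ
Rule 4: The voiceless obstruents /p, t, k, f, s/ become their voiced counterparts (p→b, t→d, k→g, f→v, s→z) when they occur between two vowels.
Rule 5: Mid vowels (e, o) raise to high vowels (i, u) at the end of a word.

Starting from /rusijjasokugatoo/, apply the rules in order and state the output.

Rule 1 (intervocalic voicing): /k/ is a voiceless stop between vowels /o/ and /u/, so it voices to [g]. /t/ is a voiceless stop between vowels /a/ and /o/, so it voices to [d]. /rusijjasokugatoo/ → rusijjasogugadoo.
Rule 2 (nasal place assimilation): no segment meets the environment; /rusijjasogugadoo/ is unchanged.
Rule 3 (degemination): /jj/ is a geminate; the first /j/ deletes. /rusijjasogugadoo/ → rusijasogugadoo.
Rule 4 (intervocalic voicing): /s/ is a voiceless obstruent between vowels /u/ and /i/, so it voices to [z]. /s/ is a voiceless obstruent between vowels /a/ and /o/, so it voices to [z]. /rusijasogugadoo/ → ruzijazogugadoo.
Rule 5 (final vowel raising): /o/ is a mid vowel in word-final position, so it raises to [u]. /ruzijazogugadoo/ → ruzijazogugadou.

ruzijazogugadou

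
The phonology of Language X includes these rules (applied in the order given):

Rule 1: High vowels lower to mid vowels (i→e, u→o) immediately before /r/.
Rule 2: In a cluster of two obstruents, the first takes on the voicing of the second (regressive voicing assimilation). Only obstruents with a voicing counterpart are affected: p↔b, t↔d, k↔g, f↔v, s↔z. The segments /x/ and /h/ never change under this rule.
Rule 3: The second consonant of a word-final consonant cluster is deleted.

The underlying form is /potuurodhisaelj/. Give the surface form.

Rule 1 (pre-rhotic lowering): /u/ is a high vowel immediately before /r/, so it lowers to [o]. /potuurodhisaelj/ → potuorodhisaelj.
Rule 2 (regressive voicing assimilation): /d/ precedes the voiceless obstruent /h/, so it devoices to [t] by assimilation. /potuorodhisaelj/ → potuorothisaelj.
Rule 3 (final cluster simplification): /j/ is the second consonant of a word-final cluster /lj/, so it deletes. /potuorothisaelj/ → potuorothisael.

potuorothisael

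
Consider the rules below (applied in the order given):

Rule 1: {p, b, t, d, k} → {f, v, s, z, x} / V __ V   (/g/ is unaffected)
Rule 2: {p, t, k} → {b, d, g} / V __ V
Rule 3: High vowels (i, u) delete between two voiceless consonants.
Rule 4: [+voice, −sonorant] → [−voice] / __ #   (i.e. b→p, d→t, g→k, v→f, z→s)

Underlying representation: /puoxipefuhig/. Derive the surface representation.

Rule 1 (intervocalic spirantization): /p/ is a stop between vowels /i/ and /e/, so it spirantizes to the fricative [f]. /puoxipefuhig/ → puoxifefuhig.
Rule 2 (intervocalic voicing): no segment meets the environment; /puoxifefuhig/ is unchanged.
Rule 3 (high vowel syncope): /i/ is a high vowel flanked by voiceless consonants /x/ and /f/, so it deletes. /u/ is a high vowel flanked by voiceless consonants /f/ and /h/, so it deletes. /puoxifefuhig/ → puoxfefhig.
Rule 4 (final devoicing): /g/ is a voiced obstruent in word-final position, so it devoices to [k]. /puoxfefhig/ → puoxfefhik.

puoxfefhik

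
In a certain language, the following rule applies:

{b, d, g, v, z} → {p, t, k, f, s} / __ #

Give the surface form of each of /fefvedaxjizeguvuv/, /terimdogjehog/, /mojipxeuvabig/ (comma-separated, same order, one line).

fefvedaxjizeguvuf, terimdogjehok, mojipxeuvabik

/fefvedaxjizeguvuv/: /v/ is a voiced obstruent in word-final position, so it devoices to [f]. → [fefvedaxjizeguvuf].
/terimdogjehog/: /g/ is a voiced obstruent in word-final position, so it devoices to [k]. → [terimdogjehok].
/mojipxeuvabig/: /g/ is a voiced obstruent in word-final position, so it devoices to [k]. → [mojipxeuvabik].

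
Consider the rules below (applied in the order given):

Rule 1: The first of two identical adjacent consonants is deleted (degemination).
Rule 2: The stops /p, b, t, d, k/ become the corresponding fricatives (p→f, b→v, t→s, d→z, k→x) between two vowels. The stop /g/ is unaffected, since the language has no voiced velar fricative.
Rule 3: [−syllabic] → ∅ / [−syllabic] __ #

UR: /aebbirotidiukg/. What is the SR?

aevirosiziuk

Rule 1 (degemination): /bb/ is a geminate; the first /b/ deletes. /aebbirotidiukg/ → aebirotidiukg.
Rule 2 (intervocalic spirantization): /b/ is a stop between vowels /e/ and /i/, so it spirantizes to the fricative [v]. /t/ is a stop between vowels /o/ and /i/, so it spirantizes to the fricative [s]. /d/ is a stop between vowels /i/ and /i/, so it spirantizes to the fricative [z]. /aebirotidiukg/ → aevirosiziukg.
Rule 3 (final cluster simplification): /g/ is the second consonant of a word-final cluster /kg/, so it deletes. /aevirosiziukg/ → aevirosiziuk.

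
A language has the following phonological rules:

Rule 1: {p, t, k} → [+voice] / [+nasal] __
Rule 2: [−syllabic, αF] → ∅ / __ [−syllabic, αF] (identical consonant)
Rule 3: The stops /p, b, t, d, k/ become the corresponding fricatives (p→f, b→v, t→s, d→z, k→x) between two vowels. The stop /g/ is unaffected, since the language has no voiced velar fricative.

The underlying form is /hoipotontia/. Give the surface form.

Rule 1 (post-nasal voicing): /t/ is a voiceless stop immediately after the nasal /n/, so it voices to [d]. /hoipotontia/ → hoipotondia.
Rule 2 (degemination): no segment meets the environment; /hoipotondia/ is unchanged.
Rule 3 (intervocalic spirantization): /p/ is a stop between vowels /i/ and /o/, so it spirantizes to the fricative [f]. /t/ is a stop between vowels /o/ and /o/, so it spirantizes to the fricative [s]. /hoipotondia/ → hoifosondia.

hoifosondia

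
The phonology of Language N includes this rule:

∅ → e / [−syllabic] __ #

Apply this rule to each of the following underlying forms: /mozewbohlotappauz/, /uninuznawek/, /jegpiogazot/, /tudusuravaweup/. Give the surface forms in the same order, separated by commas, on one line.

mozewbohlotappauze, uninuznaweke, jegpiogazote, tudusuravaweupe

/mozewbohlotappauz/: the form ends in the consonant /z/, so [e] is inserted word-finally. → [mozewbohlotappauze].
/uninuznawek/: the form ends in the consonant /k/, so [e] is inserted word-finally. → [uninuznaweke].
/jegpiogazot/: the form ends in the consonant /t/, so [e] is inserted word-finally. → [jegpiogazote].
/tudusuravaweup/: the form ends in the consonant /p/, so [e] is inserted word-finally. → [tudusuravaweupe].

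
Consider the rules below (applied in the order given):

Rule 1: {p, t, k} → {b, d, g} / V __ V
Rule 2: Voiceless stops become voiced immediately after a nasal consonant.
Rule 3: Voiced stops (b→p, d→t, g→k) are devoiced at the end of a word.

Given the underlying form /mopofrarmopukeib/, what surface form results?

mobofrarmobugeip

Rule 1 (intervocalic voicing): /p/ is a voiceless stop between vowels /o/ and /o/, so it voices to [b]. /p/ is a voiceless stop between vowels /o/ and /u/, so it voices to [b]. /k/ is a voiceless stop between vowels /u/ and /e/, so it voices to [g]. /mopofrarmopukeib/ → mobofrarmobugeib.
Rule 2 (post-nasal voicing): no segment meets the environment; /mobofrarmobugeib/ is unchanged.
Rule 3 (final devoicing): /b/ is a voiced stop in word-final position, so it devoices to [p]. /mobofrarmobugeib/ → mobofrarmobugeip.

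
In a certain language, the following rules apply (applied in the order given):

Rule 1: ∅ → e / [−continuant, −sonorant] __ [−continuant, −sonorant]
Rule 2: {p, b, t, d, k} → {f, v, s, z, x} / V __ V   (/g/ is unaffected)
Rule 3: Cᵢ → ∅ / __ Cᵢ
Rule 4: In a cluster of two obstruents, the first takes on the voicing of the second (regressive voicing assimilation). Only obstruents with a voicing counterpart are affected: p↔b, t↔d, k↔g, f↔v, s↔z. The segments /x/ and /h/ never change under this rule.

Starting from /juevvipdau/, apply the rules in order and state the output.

Rule 1 (stop-cluster e-epenthesis): /p/ and /d/ form a stop–stop cluster, so [e] is inserted between them. /juevvipdau/ → juevvipedau.
Rule 2 (intervocalic spirantization): /p/ is a stop between vowels /i/ and /e/, so it spirantizes to the fricative [f]. /d/ is a stop between vowels /e/ and /a/, so it spirantizes to the fricative [z]. /juevvipedau/ → juevvifezau.
Rule 3 (degemination): /vv/ is a geminate; the first /v/ deletes. /juevvifezau/ → juevifezau.
Rule 4 (regressive voicing assimilation): no segment meets the environment; /juevifezau/ is unchanged.

juevifezau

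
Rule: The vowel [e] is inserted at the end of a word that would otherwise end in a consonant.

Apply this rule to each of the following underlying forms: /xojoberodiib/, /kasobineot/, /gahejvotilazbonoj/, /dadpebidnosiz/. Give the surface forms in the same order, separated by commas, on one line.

/xojoberodiib/: the form ends in the consonant /b/, so [e] is inserted word-finally. → [xojoberodiibe].
/kasobineot/: the form ends in the consonant /t/, so [e] is inserted word-finally. → [kasobineote].
/gahejvotilazbonoj/: the form ends in the consonant /j/, so [e] is inserted word-finally. → [gahejvotilazbonoje].
/dadpebidnosiz/: the form ends in the consonant /z/, so [e] is inserted word-finally. → [dadpebidnosize].

xojoberodiibe, kasobineote, gahejvotilazbonoje, dadpebidnosize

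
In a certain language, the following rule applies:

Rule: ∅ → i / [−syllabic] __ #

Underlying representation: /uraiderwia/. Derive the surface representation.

No segment of /uraiderwia/ meets the structural description of the rule, so the form surfaces unchanged.

uraiderwia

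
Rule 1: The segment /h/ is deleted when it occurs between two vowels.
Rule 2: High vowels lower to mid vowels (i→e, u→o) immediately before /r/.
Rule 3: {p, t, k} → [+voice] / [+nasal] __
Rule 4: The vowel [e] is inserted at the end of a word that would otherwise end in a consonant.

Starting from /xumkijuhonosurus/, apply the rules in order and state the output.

Rule 1 (intervocalic h-deletion): /h/ occurs between vowels /u/ and /o/, so it deletes. /xumkijuhonosurus/ → xumkijuonosurus.
Rule 2 (pre-rhotic lowering): /u/ is a high vowel immediately before /r/, so it lowers to [o]. /xumkijuonosurus/ → xumkijuonosorus.
Rule 3 (post-nasal voicing): /k/ is a voiceless stop immediately after the nasal /m/, so it voices to [g]. /xumkijuonosorus/ → xumgijuonosorus.
Rule 4 (final e-epenthesis): the form ends in the consonant /s/, so [e] is inserted word-finally. /xumgijuonosorus/ → xumgijuonosoruse.

xumgijuonosoruse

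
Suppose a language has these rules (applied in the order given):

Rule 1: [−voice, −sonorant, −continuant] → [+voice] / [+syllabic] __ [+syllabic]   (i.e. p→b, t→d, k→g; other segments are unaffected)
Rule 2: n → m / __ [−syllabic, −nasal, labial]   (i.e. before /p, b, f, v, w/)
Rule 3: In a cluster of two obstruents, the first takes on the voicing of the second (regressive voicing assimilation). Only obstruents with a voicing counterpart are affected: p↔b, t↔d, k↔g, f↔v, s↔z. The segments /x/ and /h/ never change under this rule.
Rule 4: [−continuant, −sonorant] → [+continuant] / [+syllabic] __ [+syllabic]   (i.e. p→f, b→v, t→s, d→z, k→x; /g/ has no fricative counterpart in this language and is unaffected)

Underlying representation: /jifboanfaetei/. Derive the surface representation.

jivboamfaezei

Rule 1 (intervocalic voicing): /t/ is a voiceless stop between vowels /e/ and /e/, so it voices to [d]. /jifboanfaetei/ → jifboanfaedei.
Rule 2 (nasal place assimilation): /n/ precedes the labial consonant /f/, so it assimilates in place to [m]. /jifboanfaedei/ → jifboamfaedei.
Rule 3 (regressive voicing assimilation): /f/ precedes the voiced obstruent /b/, so it voices to [v] by assimilation. /jifboamfaedei/ → jivboamfaedei.
Rule 4 (intervocalic spirantization): /d/ is a stop between vowels /e/ and /e/, so it spirantizes to the fricative [z]. /jivboamfaedei/ → jivboamfaezei.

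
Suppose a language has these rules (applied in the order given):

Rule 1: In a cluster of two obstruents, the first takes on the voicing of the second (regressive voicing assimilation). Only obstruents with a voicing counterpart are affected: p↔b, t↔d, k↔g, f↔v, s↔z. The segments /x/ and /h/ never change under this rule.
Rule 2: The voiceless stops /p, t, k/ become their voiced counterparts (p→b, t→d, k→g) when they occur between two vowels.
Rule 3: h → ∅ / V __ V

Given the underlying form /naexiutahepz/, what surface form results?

Rule 1 (regressive voicing assimilation): /p/ precedes the voiced obstruent /z/, so it voices to [b] by assimilation. /naexiutahepz/ → naexiutahebz.
Rule 2 (intervocalic voicing): /t/ is a voiceless stop between vowels /u/ and /a/, so it voices to [d]. /naexiutahebz/ → naexiudahebz.
Rule 3 (intervocalic h-deletion): /h/ occurs between vowels /a/ and /e/, so it deletes. /naexiudahebz/ → naexiudaebz.

naexiudaebz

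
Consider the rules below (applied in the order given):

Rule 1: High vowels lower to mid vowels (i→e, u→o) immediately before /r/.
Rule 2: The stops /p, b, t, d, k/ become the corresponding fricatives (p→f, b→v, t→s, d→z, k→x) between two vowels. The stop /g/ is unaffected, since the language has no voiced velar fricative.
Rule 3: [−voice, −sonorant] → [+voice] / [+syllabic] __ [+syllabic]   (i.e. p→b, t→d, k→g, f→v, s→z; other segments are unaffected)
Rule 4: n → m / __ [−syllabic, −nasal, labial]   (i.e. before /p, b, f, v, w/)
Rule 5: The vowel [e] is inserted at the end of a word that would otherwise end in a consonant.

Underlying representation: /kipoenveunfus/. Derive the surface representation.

kivoemveumfuse

Rule 1 (pre-rhotic lowering): no segment meets the environment; /kipoenveunfus/ is unchanged.
Rule 2 (intervocalic spirantization): /p/ is a stop between vowels /i/ and /o/, so it spirantizes to the fricative [f]. /kipoenveunfus/ → kifoenveunfus.
Rule 3 (intervocalic voicing): /f/ is a voiceless obstruent between vowels /i/ and /o/, so it voices to [v]. /kifoenveunfus/ → kivoenveunfus.
Rule 4 (nasal place assimilation): /n/ precedes the labial consonant /v/, so it assimilates in place to [m]. /n/ precedes the labial consonant /f/, so it assimilates in place to [m]. /kivoenveunfus/ → kivoemveumfus.
Rule 5 (final e-epenthesis): the form ends in the consonant /s/, so [e] is inserted word-finally. /kivoemveumfus/ → kivoemveumfuse.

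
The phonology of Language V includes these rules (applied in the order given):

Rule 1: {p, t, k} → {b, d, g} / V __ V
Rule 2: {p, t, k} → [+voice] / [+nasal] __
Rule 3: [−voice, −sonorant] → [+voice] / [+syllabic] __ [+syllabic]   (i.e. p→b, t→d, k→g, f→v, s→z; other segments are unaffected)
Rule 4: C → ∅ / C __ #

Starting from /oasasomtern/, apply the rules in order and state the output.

oazazomder

Rule 1 (intervocalic voicing): no segment meets the environment; /oasasomtern/ is unchanged.
Rule 2 (post-nasal voicing): /t/ is a voiceless stop immediately after the nasal /m/, so it voices to [d]. /oasasomtern/ → oasasomdern.
Rule 3 (intervocalic voicing): /s/ is a voiceless obstruent between vowels /a/ and /a/, so it voices to [z]. /s/ is a voiceless obstruent between vowels /a/ and /o/, so it voices to [z]. /oasasomdern/ → oazazomdern.
Rule 4 (final cluster simplification): /n/ is the second consonant of a word-final cluster /rn/, so it deletes. /oazazomdern/ → oazazomder.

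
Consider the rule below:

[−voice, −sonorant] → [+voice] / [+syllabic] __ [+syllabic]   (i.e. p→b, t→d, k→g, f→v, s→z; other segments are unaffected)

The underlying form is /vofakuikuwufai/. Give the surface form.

/f/ is a voiceless obstruent between vowels /o/ and /a/, so it voices to [v].
/k/ is a voiceless obstruent between vowels /a/ and /u/, so it voices to [g].
/k/ is a voiceless obstruent between vowels /i/ and /u/, so it voices to [g].
/f/ is a voiceless obstruent between vowels /u/ and /a/, so it voices to [v].
Surface form: [vovaguiguwuvai].

vovaguiguwuvai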